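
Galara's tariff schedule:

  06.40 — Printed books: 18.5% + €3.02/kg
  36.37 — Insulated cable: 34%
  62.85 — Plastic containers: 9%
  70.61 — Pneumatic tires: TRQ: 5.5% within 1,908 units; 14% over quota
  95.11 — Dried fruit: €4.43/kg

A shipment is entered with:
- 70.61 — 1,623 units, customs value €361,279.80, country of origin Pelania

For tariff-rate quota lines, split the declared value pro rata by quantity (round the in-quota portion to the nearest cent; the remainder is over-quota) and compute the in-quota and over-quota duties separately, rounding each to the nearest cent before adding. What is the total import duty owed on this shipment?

Line 1 (70.61, Pelania, 1,623 units, €361,279.80):
Code 70.61 is under a tariff-rate quota (threshold 1,908 units). Quantity 1,623 units is within the quota, so the in-quota rate 5.5% applies to the full value.
Duty = €361,279.80 × 5.5% = €19,870.39.

€19,870.39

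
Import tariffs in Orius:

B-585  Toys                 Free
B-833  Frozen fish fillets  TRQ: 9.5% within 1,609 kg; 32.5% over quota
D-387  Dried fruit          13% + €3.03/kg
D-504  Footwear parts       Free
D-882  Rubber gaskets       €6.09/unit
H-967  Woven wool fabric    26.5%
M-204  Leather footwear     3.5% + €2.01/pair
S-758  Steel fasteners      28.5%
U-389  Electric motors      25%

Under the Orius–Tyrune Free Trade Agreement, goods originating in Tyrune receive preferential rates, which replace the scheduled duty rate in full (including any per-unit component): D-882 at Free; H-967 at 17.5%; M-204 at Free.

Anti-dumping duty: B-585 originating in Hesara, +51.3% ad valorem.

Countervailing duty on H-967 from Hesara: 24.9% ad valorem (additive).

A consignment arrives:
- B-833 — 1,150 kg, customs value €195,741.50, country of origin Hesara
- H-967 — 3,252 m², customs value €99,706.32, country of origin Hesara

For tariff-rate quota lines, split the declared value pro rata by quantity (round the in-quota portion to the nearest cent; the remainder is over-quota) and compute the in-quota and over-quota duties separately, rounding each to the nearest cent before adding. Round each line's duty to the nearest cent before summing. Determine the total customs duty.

Line 1 (B-833, Hesara, 1,150 kg, €195,741.50):
Code B-833 is under a tariff-rate quota (threshold 1,609 kg). Quantity 1,150 kg is within the quota, so the in-quota rate 9.5% applies to the full value.
Duty = €195,741.50 × 9.5% = €18,595.44.
Line 2 (H-967, Hesara, 3,252 m², €99,706.32):
Base rate for H-967 is 26.5%.
H-967 has an FTA preferential rate, but origin Hesara is not Tyrune; base rate stands.
Additional duty on H-967 from Hesara: +24.9%. Applied ad valorem rate: 26.5% + 24.9% = 51.4%.
Duty = €99,706.32 × 51.4% = €51,249.05.
Total = €18,595.44 + €51,249.05 = €69,844.49.

€69,844.49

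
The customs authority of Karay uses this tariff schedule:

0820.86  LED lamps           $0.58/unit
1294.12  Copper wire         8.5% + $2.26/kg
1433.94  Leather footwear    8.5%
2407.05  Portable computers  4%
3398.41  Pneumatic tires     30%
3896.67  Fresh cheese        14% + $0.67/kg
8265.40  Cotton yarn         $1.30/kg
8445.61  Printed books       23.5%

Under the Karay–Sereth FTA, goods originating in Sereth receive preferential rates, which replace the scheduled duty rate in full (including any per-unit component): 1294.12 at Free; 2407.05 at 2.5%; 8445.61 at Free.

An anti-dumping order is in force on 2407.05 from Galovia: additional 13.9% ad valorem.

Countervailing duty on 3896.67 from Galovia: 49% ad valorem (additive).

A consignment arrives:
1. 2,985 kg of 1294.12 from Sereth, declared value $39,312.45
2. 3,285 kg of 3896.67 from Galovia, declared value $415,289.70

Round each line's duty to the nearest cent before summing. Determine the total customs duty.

Line 1 (1294.12, Sereth, 2,985 kg, $39,312.45):
Base rate for 1294.12 is 8.5% + $2.26/kg.
Origin Sereth qualifies under the Karay–Sereth agreement and 1294.12 is covered: preferential rate Free applies instead.
Duty = $39,312.45 × 0% = $0.00.
Line 2 (3896.67, Galovia, 3,285 kg, $415,289.70):
Base rate for 3896.67 is 14% + $0.67/kg.
Additional duty on 3896.67 from Galovia: +49%. Applied ad valorem rate: 14% + 49% = 63%.
Duty = $415,289.70 × 63% + 3,285 × $0.67 = $263,833.46.
Total = $0.00 + $263,833.46 = $263,833.46.

$263,833.46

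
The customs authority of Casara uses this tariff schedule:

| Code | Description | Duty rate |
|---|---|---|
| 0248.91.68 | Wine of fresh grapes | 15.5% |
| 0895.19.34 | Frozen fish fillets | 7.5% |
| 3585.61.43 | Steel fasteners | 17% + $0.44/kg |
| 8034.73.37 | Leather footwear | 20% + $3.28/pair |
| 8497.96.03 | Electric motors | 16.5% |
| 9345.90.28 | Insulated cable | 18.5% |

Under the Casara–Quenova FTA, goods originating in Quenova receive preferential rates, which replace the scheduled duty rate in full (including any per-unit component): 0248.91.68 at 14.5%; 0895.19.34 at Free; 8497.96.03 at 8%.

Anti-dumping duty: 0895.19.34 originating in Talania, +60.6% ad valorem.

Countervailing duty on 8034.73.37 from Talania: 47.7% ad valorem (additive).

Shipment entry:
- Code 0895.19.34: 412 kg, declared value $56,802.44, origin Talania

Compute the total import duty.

Line 1 (0895.19.34, Talania, 412 kg, $56,802.44):
Base rate for 0895.19.34 is 7.5%.
0895.19.34 has an FTA preferential rate, but origin Talania is not Quenova; base rate stands.
Additional duty on 0895.19.34 from Talania: +60.6%. Applied ad valorem rate: 7.5% + 60.6% = 68.1%.
Duty = $56,802.44 × 68.1% = $38,682.46.

$38,682.46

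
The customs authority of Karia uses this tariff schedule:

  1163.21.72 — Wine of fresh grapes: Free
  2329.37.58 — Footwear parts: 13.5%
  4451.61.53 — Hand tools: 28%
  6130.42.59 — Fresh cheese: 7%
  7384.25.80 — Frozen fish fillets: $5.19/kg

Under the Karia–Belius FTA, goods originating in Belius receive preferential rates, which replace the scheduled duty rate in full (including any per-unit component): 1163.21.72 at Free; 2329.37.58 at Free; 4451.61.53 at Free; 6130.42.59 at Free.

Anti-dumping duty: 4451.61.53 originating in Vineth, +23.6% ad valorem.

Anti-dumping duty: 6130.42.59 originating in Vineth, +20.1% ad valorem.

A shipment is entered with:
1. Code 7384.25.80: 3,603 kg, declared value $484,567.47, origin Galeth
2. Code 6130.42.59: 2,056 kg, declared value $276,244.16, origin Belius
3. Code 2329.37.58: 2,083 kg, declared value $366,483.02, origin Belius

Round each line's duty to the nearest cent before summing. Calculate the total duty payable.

$18,699.57

Line 1 (7384.25.80, Galeth, 3,603 kg, $484,567.47):
Base rate for 7384.25.80 is $5.19/kg.
Duty = 3,603 × $5.19 = $18,699.57.
Line 2 (6130.42.59, Belius, 2,056 kg, $276,244.16):
Base rate for 6130.42.59 is 7%.
Origin Belius qualifies under the Karia–Belius agreement and 6130.42.59 is covered: preferential rate Free applies instead.
The additional-duty order on 6130.42.59 targets Vineth, not Belius; it does not apply.
Duty = $276,244.16 × 0% = $0.00.
Line 3 (2329.37.58, Belius, 2,083 kg, $366,483.02):
Base rate for 2329.37.58 is 13.5%.
Origin Belius qualifies under the Karia–Belius agreement and 2329.37.58 is covered: preferential rate Free applies instead.
Duty = $366,483.02 × 0% = $0.00.
Total = $18,699.57 + $0.00 + $0.00 = $18,699.57.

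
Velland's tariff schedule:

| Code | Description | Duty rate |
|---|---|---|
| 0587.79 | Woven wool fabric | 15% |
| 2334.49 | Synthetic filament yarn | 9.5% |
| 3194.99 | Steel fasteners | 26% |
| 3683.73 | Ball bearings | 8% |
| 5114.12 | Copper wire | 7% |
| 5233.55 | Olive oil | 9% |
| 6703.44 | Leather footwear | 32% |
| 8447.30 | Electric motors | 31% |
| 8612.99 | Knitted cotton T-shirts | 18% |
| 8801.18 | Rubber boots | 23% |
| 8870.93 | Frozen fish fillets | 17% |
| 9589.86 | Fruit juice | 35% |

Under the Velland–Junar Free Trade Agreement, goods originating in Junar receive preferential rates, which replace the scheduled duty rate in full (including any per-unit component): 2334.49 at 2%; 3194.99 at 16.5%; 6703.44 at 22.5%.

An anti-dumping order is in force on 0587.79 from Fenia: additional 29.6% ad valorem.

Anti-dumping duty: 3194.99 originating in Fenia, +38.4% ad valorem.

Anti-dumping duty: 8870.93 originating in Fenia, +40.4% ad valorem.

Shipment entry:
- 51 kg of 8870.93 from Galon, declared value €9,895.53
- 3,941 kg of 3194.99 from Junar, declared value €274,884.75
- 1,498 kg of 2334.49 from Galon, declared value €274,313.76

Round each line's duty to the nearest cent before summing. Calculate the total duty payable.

€73,098.03

Line 1 (8870.93, Galon, 51 kg, €9,895.53):
Base rate for 8870.93 is 17%.
The additional-duty order on 8870.93 targets Fenia, not Galon; it does not apply.
Duty = €9,895.53 × 17% = €1,682.24.
Line 2 (3194.99, Junar, 3,941 kg, €274,884.75):
Base rate for 3194.99 is 26%.
Origin Junar qualifies under the Velland–Junar agreement and 3194.99 is covered: preferential rate 16.5% applies instead.
The additional-duty order on 3194.99 targets Fenia, not Junar; it does not apply.
Duty = €274,884.75 × 16.5% = €45,355.98.
Line 3 (2334.49, Galon, 1,498 kg, €274,313.76):
Base rate for 2334.49 is 9.5%.
2334.49 has an FTA preferential rate, but origin Galon is not Junar; base rate stands.
Duty = €274,313.76 × 9.5% = €26,059.81.
Total = €1,682.24 + €45,355.98 + €26,059.81 = €73,098.03.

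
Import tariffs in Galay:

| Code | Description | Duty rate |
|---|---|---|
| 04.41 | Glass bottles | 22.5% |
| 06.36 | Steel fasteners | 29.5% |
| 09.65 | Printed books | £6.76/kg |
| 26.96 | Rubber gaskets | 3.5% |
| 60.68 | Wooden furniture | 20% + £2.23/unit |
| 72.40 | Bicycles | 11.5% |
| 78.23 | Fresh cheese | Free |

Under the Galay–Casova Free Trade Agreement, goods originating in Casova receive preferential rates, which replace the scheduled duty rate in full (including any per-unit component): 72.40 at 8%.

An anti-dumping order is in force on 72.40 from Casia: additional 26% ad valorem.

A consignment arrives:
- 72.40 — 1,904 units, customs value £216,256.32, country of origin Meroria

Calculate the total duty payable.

Line 1 (72.40, Meroria, 1,904 units, £216,256.32):
Base rate for 72.40 is 11.5%.
72.40 has an FTA preferential rate, but origin Meroria is not Casova; base rate stands.
The additional-duty order on 72.40 targets Casia, not Meroria; it does not apply.
Duty = £216,256.32 × 11.5% = £24,869.48.

£24,869.48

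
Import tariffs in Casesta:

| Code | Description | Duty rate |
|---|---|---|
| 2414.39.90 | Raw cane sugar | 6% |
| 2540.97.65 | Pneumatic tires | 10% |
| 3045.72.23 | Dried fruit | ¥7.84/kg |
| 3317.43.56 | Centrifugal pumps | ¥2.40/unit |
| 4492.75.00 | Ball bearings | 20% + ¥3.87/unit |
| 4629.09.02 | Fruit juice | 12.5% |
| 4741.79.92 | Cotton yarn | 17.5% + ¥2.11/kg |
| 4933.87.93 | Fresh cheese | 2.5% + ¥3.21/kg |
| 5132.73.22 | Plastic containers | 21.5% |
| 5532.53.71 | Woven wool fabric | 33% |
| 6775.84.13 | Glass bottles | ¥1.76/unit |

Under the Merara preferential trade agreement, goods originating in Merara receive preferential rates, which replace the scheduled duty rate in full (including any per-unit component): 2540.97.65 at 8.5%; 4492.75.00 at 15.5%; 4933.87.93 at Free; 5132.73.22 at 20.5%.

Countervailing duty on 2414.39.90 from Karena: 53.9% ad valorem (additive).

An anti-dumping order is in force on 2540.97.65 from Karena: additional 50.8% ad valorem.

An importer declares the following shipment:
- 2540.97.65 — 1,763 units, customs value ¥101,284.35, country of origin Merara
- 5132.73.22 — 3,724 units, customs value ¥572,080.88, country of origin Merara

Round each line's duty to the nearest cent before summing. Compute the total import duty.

Line 1 (2540.97.65, Merara, 1,763 units, ¥101,284.35):
Base rate for 2540.97.65 is 10%.
Origin Merara qualifies under the Casesta–Merara agreement and 2540.97.65 is covered: preferential rate 8.5% applies instead.
The additional-duty order on 2540.97.65 targets Karena, not Merara; it does not apply.
Duty = ¥101,284.35 × 8.5% = ¥8,609.17.
Line 2 (5132.73.22, Merara, 3,724 units, ¥572,080.88):
Base rate for 5132.73.22 is 21.5%.
Origin Merara qualifies under the Casesta–Merara agreement and 5132.73.22 is covered: preferential rate 20.5% applies instead.
Duty = ¥572,080.88 × 20.5% = ¥117,276.58.
Total = ¥8,609.17 + ¥117,276.58 = ¥125,885.75.

¥125,885.75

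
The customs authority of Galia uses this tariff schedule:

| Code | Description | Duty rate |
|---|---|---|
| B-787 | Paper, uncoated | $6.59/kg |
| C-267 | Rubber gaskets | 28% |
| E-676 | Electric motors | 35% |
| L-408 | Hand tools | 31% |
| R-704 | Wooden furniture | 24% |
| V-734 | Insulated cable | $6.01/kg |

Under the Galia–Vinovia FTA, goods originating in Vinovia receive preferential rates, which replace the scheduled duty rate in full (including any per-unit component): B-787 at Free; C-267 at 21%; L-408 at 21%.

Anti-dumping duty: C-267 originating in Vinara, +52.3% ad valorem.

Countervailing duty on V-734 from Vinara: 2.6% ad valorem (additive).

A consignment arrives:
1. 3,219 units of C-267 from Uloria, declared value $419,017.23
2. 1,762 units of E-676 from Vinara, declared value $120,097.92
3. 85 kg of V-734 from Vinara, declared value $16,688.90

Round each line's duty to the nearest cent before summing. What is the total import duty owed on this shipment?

Line 1 (C-267, Uloria, 3,219 units, $419,017.23):
Base rate for C-267 is 28%.
C-267 has an FTA preferential rate, but origin Uloria is not Vinovia; base rate stands.
The additional-duty order on C-267 targets Vinara, not Uloria; it does not apply.
Duty = $419,017.23 × 28% = $117,324.82.
Line 2 (E-676, Vinara, 1,762 units, $120,097.92):
Base rate for E-676 is 35%.
Duty = $120,097.92 × 35% = $42,034.27.
Line 3 (V-734, Vinara, 85 kg, $16,688.90):
Base rate for V-734 is $6.01/kg.
Additional duty on V-734 from Vinara: +2.6% ad valorem. Applied ad valorem rate = 2.6%.
Duty = $16,688.90 × 2.6% + 85 × $6.01 = $944.76.
Total = $117,324.82 + $42,034.27 + $944.76 = $160,303.85.

$160,303.85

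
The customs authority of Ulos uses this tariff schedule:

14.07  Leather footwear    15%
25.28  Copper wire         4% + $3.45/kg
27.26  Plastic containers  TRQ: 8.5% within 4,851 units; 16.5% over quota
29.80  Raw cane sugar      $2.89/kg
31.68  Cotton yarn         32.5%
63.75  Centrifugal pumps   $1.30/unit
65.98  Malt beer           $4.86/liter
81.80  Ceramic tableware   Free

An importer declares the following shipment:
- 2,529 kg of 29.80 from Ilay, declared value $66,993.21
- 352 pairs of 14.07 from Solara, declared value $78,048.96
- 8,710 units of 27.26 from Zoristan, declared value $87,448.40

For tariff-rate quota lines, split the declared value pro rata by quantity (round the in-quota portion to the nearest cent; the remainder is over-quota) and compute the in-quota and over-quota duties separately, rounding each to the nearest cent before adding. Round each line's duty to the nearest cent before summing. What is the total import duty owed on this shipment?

$29,548.81

Line 1 (29.80, Ilay, 2,529 kg, $66,993.21):
Base rate for 29.80 is $2.89/kg.
Duty = 2,529 × $2.89 = $7,308.81.
Line 2 (14.07, Solara, 352 pairs, $78,048.96):
Base rate for 14.07 is 15%.
Duty = $78,048.96 × 15% = $11,707.34.
Line 3 (27.26, Zoristan, 8,710 units, $87,448.40):
Code 27.26 is under a tariff-rate quota (threshold 4,851 units). In-quota: 4,851 units at 8.5%; over-quota: 3,859 units at 16.5%.
Pro-rata value split: in-quota = $87,448.40 × 4,851/8,710 = $48,704.04; over-quota = $87,448.40 − $48,704.04 = $38,744.36.
In-quota duty = $48,704.04 × 8.5% = $4,139.84. Over-quota duty = $38,744.36 × 16.5% = $6,392.82.
Line duty = $4,139.84 + $6,392.82 = $10,532.66.
Total = $7,308.81 + $11,707.34 + $10,532.66 = $29,548.81.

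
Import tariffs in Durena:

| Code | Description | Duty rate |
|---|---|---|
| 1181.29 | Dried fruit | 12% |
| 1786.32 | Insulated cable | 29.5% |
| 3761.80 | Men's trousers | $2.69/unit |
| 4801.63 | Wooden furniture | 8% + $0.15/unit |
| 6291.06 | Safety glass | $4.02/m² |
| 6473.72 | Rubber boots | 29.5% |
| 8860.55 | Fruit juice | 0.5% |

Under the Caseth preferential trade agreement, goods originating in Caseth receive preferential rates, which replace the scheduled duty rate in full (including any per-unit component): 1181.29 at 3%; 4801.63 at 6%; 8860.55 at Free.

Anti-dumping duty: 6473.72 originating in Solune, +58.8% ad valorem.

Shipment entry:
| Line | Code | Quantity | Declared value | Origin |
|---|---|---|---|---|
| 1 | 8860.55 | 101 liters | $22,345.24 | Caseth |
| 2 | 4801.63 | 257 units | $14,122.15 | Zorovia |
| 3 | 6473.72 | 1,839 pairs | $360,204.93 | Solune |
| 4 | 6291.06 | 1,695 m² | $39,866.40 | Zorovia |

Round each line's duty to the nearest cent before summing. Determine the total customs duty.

Line 1 (8860.55, Caseth, 101 liters, $22,345.24):
Base rate for 8860.55 is 0.5%.
Origin Caseth qualifies under the Durena–Caseth agreement and 8860.55 is covered: preferential rate Free applies instead.
Duty = $22,345.24 × 0% = $0.00.
Line 2 (4801.63, Zorovia, 257 units, $14,122.15):
Base rate for 4801.63 is 8% + $0.15/unit.
4801.63 has an FTA preferential rate, but origin Zorovia is not Caseth; base rate stands.
Duty = $14,122.15 × 8% + 257 × $0.15 = $1,168.32.
Line 3 (6473.72, Solune, 1,839 pairs, $360,204.93):
Base rate for 6473.72 is 29.5%.
Additional duty on 6473.72 from Solune: +58.8%. Applied ad valorem rate: 29.5% + 58.8% = 88.3%.
Duty = $360,204.93 × 88.3% = $318,060.95.
Line 4 (6291.06, Zorovia, 1,695 m², $39,866.40):
Base rate for 6291.06 is $4.02/m².
Duty = 1,695 × $4.02 = $6,813.90.
Total = $0.00 + $1,168.32 + $318,060.95 + $6,813.90 = $326,043.17.

$326,043.17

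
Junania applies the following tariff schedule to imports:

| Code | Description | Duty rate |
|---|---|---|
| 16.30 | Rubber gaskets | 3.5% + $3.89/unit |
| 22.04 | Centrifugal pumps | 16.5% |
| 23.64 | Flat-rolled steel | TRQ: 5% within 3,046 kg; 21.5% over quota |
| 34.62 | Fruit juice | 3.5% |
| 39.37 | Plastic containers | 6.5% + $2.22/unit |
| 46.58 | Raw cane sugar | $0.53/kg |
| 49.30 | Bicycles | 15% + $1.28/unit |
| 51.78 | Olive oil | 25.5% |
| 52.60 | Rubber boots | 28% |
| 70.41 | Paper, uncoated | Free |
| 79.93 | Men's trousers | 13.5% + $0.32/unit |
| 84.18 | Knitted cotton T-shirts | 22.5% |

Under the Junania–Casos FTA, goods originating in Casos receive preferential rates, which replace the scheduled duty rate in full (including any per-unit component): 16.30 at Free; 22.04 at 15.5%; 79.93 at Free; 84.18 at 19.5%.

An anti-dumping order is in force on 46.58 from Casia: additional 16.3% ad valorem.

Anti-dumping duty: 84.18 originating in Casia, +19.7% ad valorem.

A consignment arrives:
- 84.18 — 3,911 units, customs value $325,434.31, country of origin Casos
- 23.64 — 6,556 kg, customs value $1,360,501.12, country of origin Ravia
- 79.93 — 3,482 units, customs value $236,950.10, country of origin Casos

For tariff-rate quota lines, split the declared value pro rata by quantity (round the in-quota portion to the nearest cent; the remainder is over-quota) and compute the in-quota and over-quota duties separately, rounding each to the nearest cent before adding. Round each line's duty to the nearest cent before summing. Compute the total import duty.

$251,669.96

Line 1 (84.18, Casos, 3,911 units, $325,434.31):
Base rate for 84.18 is 22.5%.
Origin Casos qualifies under the Junania–Casos agreement and 84.18 is covered: preferential rate 19.5% applies instead.
The additional-duty order on 84.18 targets Casia, not Casos; it does not apply.
Duty = $325,434.31 × 19.5% = $63,459.69.
Line 2 (23.64, Ravia, 6,556 kg, $1,360,501.12):
Code 23.64 is under a tariff-rate quota (threshold 3,046 kg). In-quota: 3,046 kg at 5%; over-quota: 3,510 kg at 21.5%.
Pro-rata value split: in-quota = $1,360,501.12 × 3,046/6,556 = $632,105.92; over-quota = $1,360,501.12 − $632,105.92 = $728,395.20.
In-quota duty = $632,105.92 × 5% = $31,605.30. Over-quota duty = $728,395.20 × 21.5% = $156,604.97.
Line duty = $31,605.30 + $156,604.97 = $188,210.27.
Line 3 (79.93, Casos, 3,482 units, $236,950.10):
Base rate for 79.93 is 13.5% + $0.32/unit.
Origin Casos qualifies under the Junania–Casos agreement and 79.93 is covered: preferential rate Free applies instead.
Duty = $236,950.10 × 0% = $0.00.
Total = $63,459.69 + $188,210.27 + $0.00 = $251,669.96.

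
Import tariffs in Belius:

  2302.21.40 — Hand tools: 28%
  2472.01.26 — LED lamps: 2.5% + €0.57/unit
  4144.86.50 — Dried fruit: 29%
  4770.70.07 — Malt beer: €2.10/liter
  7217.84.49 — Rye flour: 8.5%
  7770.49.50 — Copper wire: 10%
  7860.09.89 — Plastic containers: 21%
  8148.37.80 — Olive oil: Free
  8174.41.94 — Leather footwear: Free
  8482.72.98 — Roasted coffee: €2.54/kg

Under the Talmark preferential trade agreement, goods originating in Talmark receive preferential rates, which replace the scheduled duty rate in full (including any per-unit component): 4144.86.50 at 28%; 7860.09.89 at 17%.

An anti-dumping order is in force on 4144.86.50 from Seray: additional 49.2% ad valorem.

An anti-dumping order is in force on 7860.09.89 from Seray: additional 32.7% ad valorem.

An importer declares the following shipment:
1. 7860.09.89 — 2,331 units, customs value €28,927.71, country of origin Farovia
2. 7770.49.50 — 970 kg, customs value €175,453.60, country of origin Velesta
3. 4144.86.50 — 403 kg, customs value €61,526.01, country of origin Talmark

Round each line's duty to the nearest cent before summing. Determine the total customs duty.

Line 1 (7860.09.89, Farovia, 2,331 units, €28,927.71):
Base rate for 7860.09.89 is 21%.
7860.09.89 has an FTA preferential rate, but origin Farovia is not Talmark; base rate stands.
The additional-duty order on 7860.09.89 targets Seray, not Farovia; it does not apply.
Duty = €28,927.71 × 21% = €6,074.82.
Line 2 (7770.49.50, Velesta, 970 kg, €175,453.60):
Base rate for 7770.49.50 is 10%.
Duty = €175,453.60 × 10% = €17,545.36.
Line 3 (4144.86.50, Talmark, 403 kg, €61,526.01):
Base rate for 4144.86.50 is 29%.
Origin Talmark qualifies under the Belius–Talmark agreement and 4144.86.50 is covered: preferential rate 28% applies instead.
The additional-duty order on 4144.86.50 targets Seray, not Talmark; it does not apply.
Duty = €61,526.01 × 28% = €17,227.28.
Total = €6,074.82 + €17,545.36 + €17,227.28 = €40,847.46.

€40,847.46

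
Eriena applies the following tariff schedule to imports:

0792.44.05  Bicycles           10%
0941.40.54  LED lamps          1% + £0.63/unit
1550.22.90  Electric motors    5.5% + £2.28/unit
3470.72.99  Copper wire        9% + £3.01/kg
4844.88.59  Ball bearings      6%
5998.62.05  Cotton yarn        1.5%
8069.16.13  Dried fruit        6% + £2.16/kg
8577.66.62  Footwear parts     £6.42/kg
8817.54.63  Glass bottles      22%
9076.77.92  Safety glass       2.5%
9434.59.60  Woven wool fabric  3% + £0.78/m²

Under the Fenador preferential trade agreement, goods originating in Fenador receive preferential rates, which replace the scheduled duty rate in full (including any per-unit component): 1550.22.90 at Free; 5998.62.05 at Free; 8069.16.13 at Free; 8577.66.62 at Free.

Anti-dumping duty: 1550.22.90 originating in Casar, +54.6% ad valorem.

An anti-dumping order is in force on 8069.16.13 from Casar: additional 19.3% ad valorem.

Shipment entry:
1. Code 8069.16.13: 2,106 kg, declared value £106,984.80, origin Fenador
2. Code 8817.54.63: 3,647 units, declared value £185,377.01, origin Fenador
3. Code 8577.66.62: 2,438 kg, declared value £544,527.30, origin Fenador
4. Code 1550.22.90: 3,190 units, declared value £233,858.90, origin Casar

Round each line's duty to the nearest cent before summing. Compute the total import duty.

Line 1 (8069.16.13, Fenador, 2,106 kg, £106,984.80):
Base rate for 8069.16.13 is 6% + £2.16/kg.
Origin Fenador qualifies under the Eriena–Fenador agreement and 8069.16.13 is covered: preferential rate Free applies instead.
The additional-duty order on 8069.16.13 targets Casar, not Fenador; it does not apply.
Duty = £106,984.80 × 0% = £0.00.
Line 2 (8817.54.63, Fenador, 3,647 units, £185,377.01):
Base rate for 8817.54.63 is 22%.
Origin Fenador is the FTA partner but 8817.54.63 is not on the preference list; base rate stands.
Duty = £185,377.01 × 22% = £40,782.94.
Line 3 (8577.66.62, Fenador, 2,438 kg, £544,527.30):
Base rate for 8577.66.62 is £6.42/kg.
Origin Fenador qualifies under the Eriena–Fenador agreement and 8577.66.62 is covered: preferential rate Free applies instead.
Duty = £544,527.30 × 0% = £0.00.
Line 4 (1550.22.90, Casar, 3,190 units, £233,858.90):
Base rate for 1550.22.90 is 5.5% + £2.28/unit.
1550.22.90 has an FTA preferential rate, but origin Casar is not Fenador; base rate stands.
Additional duty on 1550.22.90 from Casar: +54.6%. Applied ad valorem rate: 5.5% + 54.6% = 60.1%.
Duty = £233,858.90 × 60.1% + 3,190 × £2.28 = £147,822.40.
Total = £0.00 + £40,782.94 + £0.00 + £147,822.40 = £188,605.34.

£188,605.34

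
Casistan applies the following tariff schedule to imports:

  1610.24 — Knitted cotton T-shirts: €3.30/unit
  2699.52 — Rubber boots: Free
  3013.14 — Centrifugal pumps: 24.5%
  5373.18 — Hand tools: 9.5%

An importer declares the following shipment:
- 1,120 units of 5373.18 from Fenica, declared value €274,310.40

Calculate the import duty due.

Line 1 (5373.18, Fenica, 1,120 units, €274,310.40):
Base rate for 5373.18 is 9.5%.
Duty = €274,310.40 × 9.5% = €26,059.49.

€26,059.49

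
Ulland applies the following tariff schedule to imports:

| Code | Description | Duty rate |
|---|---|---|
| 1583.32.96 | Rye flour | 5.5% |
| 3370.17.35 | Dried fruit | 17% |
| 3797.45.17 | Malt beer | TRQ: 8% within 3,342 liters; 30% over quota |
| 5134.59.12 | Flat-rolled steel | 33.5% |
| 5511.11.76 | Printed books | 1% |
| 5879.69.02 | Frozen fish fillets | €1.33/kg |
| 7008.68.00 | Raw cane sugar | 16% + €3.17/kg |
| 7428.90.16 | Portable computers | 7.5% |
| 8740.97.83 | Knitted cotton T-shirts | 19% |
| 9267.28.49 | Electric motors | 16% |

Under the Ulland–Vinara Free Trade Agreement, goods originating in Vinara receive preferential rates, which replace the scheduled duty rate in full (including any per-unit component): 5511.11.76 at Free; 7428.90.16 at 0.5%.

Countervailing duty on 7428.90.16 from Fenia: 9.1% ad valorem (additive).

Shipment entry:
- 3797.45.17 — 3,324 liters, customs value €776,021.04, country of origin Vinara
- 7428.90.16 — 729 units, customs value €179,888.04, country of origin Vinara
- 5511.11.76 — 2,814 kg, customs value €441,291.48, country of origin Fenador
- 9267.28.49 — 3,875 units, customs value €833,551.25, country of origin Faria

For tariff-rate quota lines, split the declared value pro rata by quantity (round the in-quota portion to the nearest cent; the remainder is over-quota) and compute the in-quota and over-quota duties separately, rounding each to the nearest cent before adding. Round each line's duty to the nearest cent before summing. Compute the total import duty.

Line 1 (3797.45.17, Vinara, 3,324 liters, €776,021.04):
Code 3797.45.17 is under a tariff-rate quota (threshold 3,342 liters). Quantity 3,324 liters is within the quota, so the in-quota rate 8% applies to the full value.
Duty = €776,021.04 × 8% = €62,081.68.
Line 2 (7428.90.16, Vinara, 729 units, €179,888.04):
Base rate for 7428.90.16 is 7.5%.
Origin Vinara qualifies under the Ulland–Vinara agreement and 7428.90.16 is covered: preferential rate 0.5% applies instead.
The additional-duty order on 7428.90.16 targets Fenia, not Vinara; it does not apply.
Duty = €179,888.04 × 0.5% = €899.44.
Line 3 (5511.11.76, Fenador, 2,814 kg, €441,291.48):
Base rate for 5511.11.76 is 1%.
5511.11.76 has an FTA preferential rate, but origin Fenador is not Vinara; base rate stands.
Duty = €441,291.48 × 1% = €4,412.91.
Line 4 (9267.28.49, Faria, 3,875 units, €833,551.25):
Base rate for 9267.28.49 is 16%.
Duty = €833,551.25 × 16% = €133,368.20.
Total = €62,081.68 + €899.44 + €4,412.91 + €133,368.20 = €200,762.23.

€200,762.23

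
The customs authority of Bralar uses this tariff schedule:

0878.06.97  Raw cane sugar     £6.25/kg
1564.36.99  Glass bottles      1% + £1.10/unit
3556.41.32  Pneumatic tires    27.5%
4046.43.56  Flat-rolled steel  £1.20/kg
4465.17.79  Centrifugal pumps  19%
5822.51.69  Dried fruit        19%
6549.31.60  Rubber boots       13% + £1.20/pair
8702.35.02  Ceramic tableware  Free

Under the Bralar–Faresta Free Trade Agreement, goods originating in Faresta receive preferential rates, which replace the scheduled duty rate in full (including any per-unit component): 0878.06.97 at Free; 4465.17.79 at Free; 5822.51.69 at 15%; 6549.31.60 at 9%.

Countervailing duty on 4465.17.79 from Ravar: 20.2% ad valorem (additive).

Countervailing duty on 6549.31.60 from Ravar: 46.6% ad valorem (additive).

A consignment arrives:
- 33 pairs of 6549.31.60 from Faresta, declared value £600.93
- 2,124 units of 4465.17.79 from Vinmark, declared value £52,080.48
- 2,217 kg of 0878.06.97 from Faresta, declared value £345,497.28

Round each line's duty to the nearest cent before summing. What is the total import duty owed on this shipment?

Line 1 (6549.31.60, Faresta, 33 pairs, £600.93):
Base rate for 6549.31.60 is 13% + £1.20/pair.
Origin Faresta qualifies under the Bralar–Faresta agreement and 6549.31.60 is covered: preferential rate 9% applies instead.
The additional-duty order on 6549.31.60 targets Ravar, not Faresta; it does not apply.
Duty = £600.93 × 9% = £54.08.
Line 2 (4465.17.79, Vinmark, 2,124 units, £52,080.48):
Base rate for 4465.17.79 is 19%.
4465.17.79 has an FTA preferential rate, but origin Vinmark is not Faresta; base rate stands.
The additional-duty order on 4465.17.79 targets Ravar, not Vinmark; it does not apply.
Duty = £52,080.48 × 19% = £9,895.29.
Line 3 (0878.06.97, Faresta, 2,217 kg, £345,497.28):
Base rate for 0878.06.97 is £6.25/kg.
Origin Faresta qualifies under the Bralar–Faresta agreement and 0878.06.97 is covered: preferential rate Free applies instead.
Duty = £345,497.28 × 0% = £0.00.
Total = £54.08 + £9,895.29 + £0.00 = £9,949.37.

£9,949.37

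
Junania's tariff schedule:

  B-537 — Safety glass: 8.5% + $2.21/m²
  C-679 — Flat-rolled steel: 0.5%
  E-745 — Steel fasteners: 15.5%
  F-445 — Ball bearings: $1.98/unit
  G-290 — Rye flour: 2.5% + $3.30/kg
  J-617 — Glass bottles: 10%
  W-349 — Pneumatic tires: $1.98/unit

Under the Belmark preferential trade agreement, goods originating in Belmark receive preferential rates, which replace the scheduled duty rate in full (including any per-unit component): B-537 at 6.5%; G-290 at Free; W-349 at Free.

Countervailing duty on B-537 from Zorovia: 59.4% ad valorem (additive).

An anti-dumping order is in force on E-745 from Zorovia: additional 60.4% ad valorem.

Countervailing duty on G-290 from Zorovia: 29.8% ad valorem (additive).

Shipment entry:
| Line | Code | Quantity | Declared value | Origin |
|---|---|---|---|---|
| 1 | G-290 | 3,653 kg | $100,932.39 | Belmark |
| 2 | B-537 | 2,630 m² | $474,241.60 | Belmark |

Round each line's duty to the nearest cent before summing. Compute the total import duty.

$30,825.70

Line 1 (G-290, Belmark, 3,653 kg, $100,932.39):
Base rate for G-290 is 2.5% + $3.30/kg.
Origin Belmark qualifies under the Junania–Belmark agreement and G-290 is covered: preferential rate Free applies instead.
The additional-duty order on G-290 targets Zorovia, not Belmark; it does not apply.
Duty = $100,932.39 × 0% = $0.00.
Line 2 (B-537, Belmark, 2,630 m², $474,241.60):
Base rate for B-537 is 8.5% + $2.21/m².
Origin Belmark qualifies under the Junania–Belmark agreement and B-537 is covered: preferential rate 6.5% applies instead.
The additional-duty order on B-537 targets Zorovia, not Belmark; it does not apply.
Duty = $474,241.60 × 6.5% = $30,825.70.
Total = $0.00 + $30,825.70 = $30,825.70.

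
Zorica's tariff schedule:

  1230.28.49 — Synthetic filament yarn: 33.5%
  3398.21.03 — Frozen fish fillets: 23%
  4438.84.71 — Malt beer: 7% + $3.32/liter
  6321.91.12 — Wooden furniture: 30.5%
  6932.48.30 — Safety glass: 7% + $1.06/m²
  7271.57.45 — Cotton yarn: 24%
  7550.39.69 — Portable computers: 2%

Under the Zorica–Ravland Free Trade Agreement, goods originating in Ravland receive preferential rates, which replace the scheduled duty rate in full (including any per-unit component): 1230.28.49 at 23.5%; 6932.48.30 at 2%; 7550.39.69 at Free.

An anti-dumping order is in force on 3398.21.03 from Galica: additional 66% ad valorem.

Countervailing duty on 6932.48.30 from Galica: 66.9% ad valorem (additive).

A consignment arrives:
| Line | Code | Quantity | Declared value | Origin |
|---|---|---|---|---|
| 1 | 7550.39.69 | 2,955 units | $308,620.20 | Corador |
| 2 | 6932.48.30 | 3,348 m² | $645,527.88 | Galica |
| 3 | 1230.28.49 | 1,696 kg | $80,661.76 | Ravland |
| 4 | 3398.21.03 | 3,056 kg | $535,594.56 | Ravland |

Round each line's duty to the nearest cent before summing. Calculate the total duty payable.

Line 1 (7550.39.69, Corador, 2,955 units, $308,620.20):
Base rate for 7550.39.69 is 2%.
7550.39.69 has an FTA preferential rate, but origin Corador is not Ravland; base rate stands.
Duty = $308,620.20 × 2% = $6,172.40.
Line 2 (6932.48.30, Galica, 3,348 m², $645,527.88):
Base rate for 6932.48.30 is 7% + $1.06/m².
6932.48.30 has an FTA preferential rate, but origin Galica is not Ravland; base rate stands.
Additional duty on 6932.48.30 from Galica: +66.9%. Applied ad valorem rate: 7% + 66.9% = 73.9%.
Duty = $645,527.88 × 73.9% + 3,348 × $1.06 = $480,593.98.
Line 3 (1230.28.49, Ravland, 1,696 kg, $80,661.76):
Base rate for 1230.28.49 is 33.5%.
Origin Ravland qualifies under the Zorica–Ravland agreement and 1230.28.49 is covered: preferential rate 23.5% applies instead.
Duty = $80,661.76 × 23.5% = $18,955.51.
Line 4 (3398.21.03, Ravland, 3,056 kg, $535,594.56):
Base rate for 3398.21.03 is 23%.
Origin Ravland is the FTA partner but 3398.21.03 is not on the preference list; base rate stands.
The additional-duty order on 3398.21.03 targets Galica, not Ravland; it does not apply.
Duty = $535,594.56 × 23% = $123,186.75.
Total = $6,172.40 + $480,593.98 + $18,955.51 + $123,186.75 = $628,908.64.

$628,908.64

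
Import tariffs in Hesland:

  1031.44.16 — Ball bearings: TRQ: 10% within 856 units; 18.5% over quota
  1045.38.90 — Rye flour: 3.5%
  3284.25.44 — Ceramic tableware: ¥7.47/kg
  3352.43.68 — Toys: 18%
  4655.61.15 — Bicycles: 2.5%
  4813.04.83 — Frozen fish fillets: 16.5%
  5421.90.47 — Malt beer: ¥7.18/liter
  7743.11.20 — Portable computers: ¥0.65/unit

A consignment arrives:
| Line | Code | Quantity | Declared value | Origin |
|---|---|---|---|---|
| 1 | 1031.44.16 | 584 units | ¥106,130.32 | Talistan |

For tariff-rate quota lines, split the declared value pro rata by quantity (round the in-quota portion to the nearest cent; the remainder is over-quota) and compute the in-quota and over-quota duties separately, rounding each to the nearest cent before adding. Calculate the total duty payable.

¥10,613.03

Line 1 (1031.44.16, Talistan, 584 units, ¥106,130.32):
Code 1031.44.16 is under a tariff-rate quota (threshold 856 units). Quantity 584 units is within the quota, so the in-quota rate 10% applies to the full value.
Duty = ¥106,130.32 × 10% = ¥10,613.03.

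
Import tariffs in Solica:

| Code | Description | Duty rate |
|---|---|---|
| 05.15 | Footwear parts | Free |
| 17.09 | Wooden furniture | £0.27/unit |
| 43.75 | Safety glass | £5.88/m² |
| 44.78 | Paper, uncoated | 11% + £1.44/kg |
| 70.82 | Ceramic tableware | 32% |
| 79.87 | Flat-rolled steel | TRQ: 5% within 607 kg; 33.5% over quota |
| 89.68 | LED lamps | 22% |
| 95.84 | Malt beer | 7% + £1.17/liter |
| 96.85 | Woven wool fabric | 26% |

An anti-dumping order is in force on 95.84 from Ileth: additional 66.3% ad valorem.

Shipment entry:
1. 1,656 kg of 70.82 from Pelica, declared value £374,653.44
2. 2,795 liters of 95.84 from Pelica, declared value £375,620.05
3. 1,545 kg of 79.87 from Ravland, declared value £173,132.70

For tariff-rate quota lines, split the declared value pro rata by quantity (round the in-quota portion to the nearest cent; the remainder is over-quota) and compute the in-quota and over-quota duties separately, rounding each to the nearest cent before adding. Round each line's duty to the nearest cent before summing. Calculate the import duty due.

£188,066.28

Line 1 (70.82, Pelica, 1,656 kg, £374,653.44):
Base rate for 70.82 is 32%.
Duty = £374,653.44 × 32% = £119,889.10.
Line 2 (95.84, Pelica, 2,795 liters, £375,620.05):
Base rate for 95.84 is 7% + £1.17/liter.
The additional-duty order on 95.84 targets Ileth, not Pelica; it does not apply.
Duty = £375,620.05 × 7% + 2,795 × £1.17 = £29,563.55.
Line 3 (79.87, Ravland, 1,545 kg, £173,132.70):
Code 79.87 is under a tariff-rate quota (threshold 607 kg). In-quota: 607 kg at 5%; over-quota: 938 kg at 33.5%.
Pro-rata value split: in-quota = £173,132.70 × 607/1,545 = £68,020.42; over-quota = £173,132.70 − £68,020.42 = £105,112.28.
In-quota duty = £68,020.42 × 5% = £3,401.02. Over-quota duty = £105,112.28 × 33.5% = £35,212.61.
Line duty = £3,401.02 + £35,212.61 = £38,613.63.
Total = £119,889.10 + £29,563.55 + £38,613.63 = £188,066.28.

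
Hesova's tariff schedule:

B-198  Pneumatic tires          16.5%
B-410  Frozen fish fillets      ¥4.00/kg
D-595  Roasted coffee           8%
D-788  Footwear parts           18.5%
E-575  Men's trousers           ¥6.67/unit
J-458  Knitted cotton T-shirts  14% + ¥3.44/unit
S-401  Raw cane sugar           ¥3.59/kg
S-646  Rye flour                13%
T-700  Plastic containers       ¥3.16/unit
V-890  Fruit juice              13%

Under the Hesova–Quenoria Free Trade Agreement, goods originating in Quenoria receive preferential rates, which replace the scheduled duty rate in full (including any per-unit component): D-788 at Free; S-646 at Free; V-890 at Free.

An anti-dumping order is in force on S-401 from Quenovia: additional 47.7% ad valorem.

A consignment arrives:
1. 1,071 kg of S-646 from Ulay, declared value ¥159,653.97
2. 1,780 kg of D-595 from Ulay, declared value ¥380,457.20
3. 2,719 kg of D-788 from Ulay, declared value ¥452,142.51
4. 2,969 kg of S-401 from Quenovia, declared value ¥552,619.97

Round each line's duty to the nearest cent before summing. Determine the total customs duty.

¥409,096.40

Line 1 (S-646, Ulay, 1,071 kg, ¥159,653.97):
Base rate for S-646 is 13%.
S-646 has an FTA preferential rate, but origin Ulay is not Quenoria; base rate stands.
Duty = ¥159,653.97 × 13% = ¥20,755.02.
Line 2 (D-595, Ulay, 1,780 kg, ¥380,457.20):
Base rate for D-595 is 8%.
Duty = ¥380,457.20 × 8% = ¥30,436.58.
Line 3 (D-788, Ulay, 2,719 kg, ¥452,142.51):
Base rate for D-788 is 18.5%.
D-788 has an FTA preferential rate, but origin Ulay is not Quenoria; base rate stands.
Duty = ¥452,142.51 × 18.5% = ¥83,646.36.
Line 4 (S-401, Quenovia, 2,969 kg, ¥552,619.97):
Base rate for S-401 is ¥3.59/kg.
Additional duty on S-401 from Quenovia: +47.7% ad valorem. Applied ad valorem rate = 47.7%.
Duty = ¥552,619.97 × 47.7% + 2,969 × ¥3.59 = ¥274,258.44.
Total = ¥20,755.02 + ¥30,436.58 + ¥83,646.36 + ¥274,258.44 = ¥409,096.40.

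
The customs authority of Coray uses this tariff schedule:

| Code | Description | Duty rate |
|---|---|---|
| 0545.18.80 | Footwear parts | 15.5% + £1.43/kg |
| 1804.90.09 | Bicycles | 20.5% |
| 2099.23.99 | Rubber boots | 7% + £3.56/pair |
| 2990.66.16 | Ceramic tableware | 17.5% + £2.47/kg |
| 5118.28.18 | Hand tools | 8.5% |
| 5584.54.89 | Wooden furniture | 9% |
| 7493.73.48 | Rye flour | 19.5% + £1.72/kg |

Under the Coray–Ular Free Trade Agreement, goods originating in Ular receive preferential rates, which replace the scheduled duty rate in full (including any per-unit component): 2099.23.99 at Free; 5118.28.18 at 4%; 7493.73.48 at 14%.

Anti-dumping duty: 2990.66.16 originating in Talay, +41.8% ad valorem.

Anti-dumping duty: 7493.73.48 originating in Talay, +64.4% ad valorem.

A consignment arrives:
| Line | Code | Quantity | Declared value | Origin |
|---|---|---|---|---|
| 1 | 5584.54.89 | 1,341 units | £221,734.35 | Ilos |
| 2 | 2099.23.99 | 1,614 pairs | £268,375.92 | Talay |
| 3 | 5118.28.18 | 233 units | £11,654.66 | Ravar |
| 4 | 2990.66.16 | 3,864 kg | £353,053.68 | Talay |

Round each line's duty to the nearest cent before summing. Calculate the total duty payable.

Line 1 (5584.54.89, Ilos, 1,341 units, £221,734.35):
Base rate for 5584.54.89 is 9%.
Duty = £221,734.35 × 9% = £19,956.09.
Line 2 (2099.23.99, Talay, 1,614 pairs, £268,375.92):
Base rate for 2099.23.99 is 7% + £3.56/pair.
2099.23.99 has an FTA preferential rate, but origin Talay is not Ular; base rate stands.
Duty = £268,375.92 × 7% + 1,614 × £3.56 = £24,532.15.
Line 3 (5118.28.18, Ravar, 233 units, £11,654.66):
Base rate for 5118.28.18 is 8.5%.
5118.28.18 has an FTA preferential rate, but origin Ravar is not Ular; base rate stands.
Duty = £11,654.66 × 8.5% = £990.65.
Line 4 (2990.66.16, Talay, 3,864 kg, £353,053.68):
Base rate for 2990.66.16 is 17.5% + £2.47/kg.
Additional duty on 2990.66.16 from Talay: +41.8%. Applied ad valorem rate: 17.5% + 41.8% = 59.3%.
Duty = £353,053.68 × 59.3% + 3,864 × £2.47 = £218,904.91.
Total = £19,956.09 + £24,532.15 + £990.65 + £218,904.91 = £264,383.80.

£264,383.80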